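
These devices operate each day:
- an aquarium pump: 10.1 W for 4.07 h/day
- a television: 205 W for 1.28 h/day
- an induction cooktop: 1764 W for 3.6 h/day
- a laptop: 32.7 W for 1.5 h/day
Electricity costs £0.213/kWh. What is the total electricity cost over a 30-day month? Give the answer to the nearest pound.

aquarium pump: 10.1 W × 4.07 h × 30 d = 1,233 Wh = 1.233 kWh
television: 205 W × 1.28 h × 30 d = 7,872 Wh = 7.872 kWh
induction cooktop: 1764 W × 3.6 h × 30 d = 190,512 Wh = 190.5 kWh
laptop: 32.7 W × 1.5 h × 30 d = 1,472 Wh = 1.472 kWh
Total energy = 1.233 + 7.872 + 190.5 + 1.472 = 201.1 kWh
Cost = 201.1 kWh × £0.213 = £42.83 ≈ £43

£43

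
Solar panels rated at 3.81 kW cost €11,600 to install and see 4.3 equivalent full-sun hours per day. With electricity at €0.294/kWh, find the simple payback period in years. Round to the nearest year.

7 years

Daily generation = 3.81 kW × 4.3 h = 16.38 kWh
Annual generation = 16.38 × 365 = 5979.8 kWh
Annual savings = 5979.8 × €0.294 = €1,758.06
Payback = €11,600 / €1,758.06 = 6.6 years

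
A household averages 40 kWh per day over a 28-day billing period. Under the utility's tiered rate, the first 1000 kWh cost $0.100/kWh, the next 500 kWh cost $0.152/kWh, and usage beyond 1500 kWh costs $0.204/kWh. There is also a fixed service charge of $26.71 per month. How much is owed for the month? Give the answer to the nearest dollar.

$145

Usage = 40 kWh/day × 28 days = 1120 kWh
First 1000 kWh × $0.100 = $100.00
Next 120 kWh × $0.152 = $18.24
Remaining tier: 0 kWh (not reached)
Energy charge = $118.24; + service $26.71 = $144.95 ≈ $145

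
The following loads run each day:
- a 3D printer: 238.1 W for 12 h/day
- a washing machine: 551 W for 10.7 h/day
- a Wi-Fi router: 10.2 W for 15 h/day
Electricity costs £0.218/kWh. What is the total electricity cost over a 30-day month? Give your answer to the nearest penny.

3D printer: 238.1 W × 12 h × 30 d = 85,716 Wh = 85.72 kWh
washing machine: 551 W × 10.7 h × 30 d = 176,871 Wh = 176.9 kWh
Wi-Fi router: 10.2 W × 15 h × 30 d = 4,590 Wh = 4.59 kWh
Total energy = 85.72 + 176.9 + 4.59 = 267.2 kWh
Cost = 267.2 kWh × £0.218 = £58.24

£58.24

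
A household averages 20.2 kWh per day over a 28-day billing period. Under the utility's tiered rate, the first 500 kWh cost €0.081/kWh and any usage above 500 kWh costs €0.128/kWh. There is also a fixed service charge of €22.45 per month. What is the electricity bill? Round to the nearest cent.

€71.35

Usage = 20.2 kWh/day × 28 days = 565.6 kWh
First 500 kWh × €0.081 = €40.50
Remaining 65.6 kWh × €0.128 = €8.40
Energy charge = €48.90; + service €22.45 = €71.35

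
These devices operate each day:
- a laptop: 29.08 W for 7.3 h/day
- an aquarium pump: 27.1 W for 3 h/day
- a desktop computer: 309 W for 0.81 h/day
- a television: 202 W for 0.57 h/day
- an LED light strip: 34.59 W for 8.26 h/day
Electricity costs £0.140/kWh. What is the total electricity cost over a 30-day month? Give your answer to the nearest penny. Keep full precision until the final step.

£3.97

laptop: 29.08 W × 7.3 h × 30 d = 6,369 Wh = 6.369 kWh
aquarium pump: 27.1 W × 3 h × 30 d = 2,439 Wh = 2.439 kWh
desktop computer: 309 W × 0.81 h × 30 d = 7,509 Wh = 7.509 kWh
television: 202 W × 0.57 h × 30 d = 3,454 Wh = 3.454 kWh
LED light strip: 34.59 W × 8.26 h × 30 d = 8,571 Wh = 8.571 kWh
Total energy = 6.369 + 2.439 + 7.509 + 3.454 + 8.571 = 28.34 kWh
Cost = 28.34 kWh × £0.140 = £3.97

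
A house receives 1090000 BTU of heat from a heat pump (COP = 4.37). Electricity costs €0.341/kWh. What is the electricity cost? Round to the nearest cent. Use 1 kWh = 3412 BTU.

€24.93

Heat delivered = 1,090,000 BTU / 3412 = 319.5 kWh
Electrical input = 319.5 kWh / 4.37 = 73.1 kWh
Cost = 73.1 × €0.341/kWh = €24.93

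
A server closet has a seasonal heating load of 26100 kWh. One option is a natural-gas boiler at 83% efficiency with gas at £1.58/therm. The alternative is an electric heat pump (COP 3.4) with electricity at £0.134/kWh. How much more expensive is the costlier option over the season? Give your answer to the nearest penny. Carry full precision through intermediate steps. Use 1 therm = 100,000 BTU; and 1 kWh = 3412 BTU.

£666.58

Heat load = 26100 kWh × 3412 = 89,053,200 BTU
Gas: input = 89,053,200 / 0.83 = 107,293,012 BTU = 1,073 therm → 1,073 × £1.58 = £1,695.23
Heat pump: 89,053,200 BTU / 3412 = 26,100 kWh heat; / 3.4 = 7,676 kWh in → × £0.134 = £1,028.65
Difference = |£1,695.23 − £1,028.65| = £666.58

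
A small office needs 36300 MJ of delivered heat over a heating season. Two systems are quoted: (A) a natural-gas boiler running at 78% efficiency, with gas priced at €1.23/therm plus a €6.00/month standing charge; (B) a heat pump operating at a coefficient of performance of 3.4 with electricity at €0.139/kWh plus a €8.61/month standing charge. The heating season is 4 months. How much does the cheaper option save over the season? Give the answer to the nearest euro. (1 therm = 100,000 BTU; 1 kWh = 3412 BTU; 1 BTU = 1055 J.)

Heat load = 36300 MJ = 36,300,000,000 J / 1055 = 34,407,583 BTU
Gas: input = 34,407,583 / 0.78 = 44,112,286 BTU = 441.1 therm → 441.1 × €1.23 = €542.58; + 4 × €6.00 standing = €566.58
Heat pump: 34,407,583 BTU / 3412 = 10,080 kWh heat; / 3.4 = 2,966 kWh in → × €0.139 = €412.27; + 4 × €8.61 standing = €446.71
Difference = |€566.58 − €446.71| = €119.87 ≈ €120

€120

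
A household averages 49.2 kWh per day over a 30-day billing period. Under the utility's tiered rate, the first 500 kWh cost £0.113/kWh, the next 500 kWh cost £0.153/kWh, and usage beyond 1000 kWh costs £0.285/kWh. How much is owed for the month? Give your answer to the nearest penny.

Usage = 49.2 kWh/day × 30 days = 1476 kWh
First 500 kWh × £0.113 = £56.50
Next 500 kWh × £0.153 = £76.50
Remaining 476 kWh × £0.285 = £135.66
Total = £268.66

£268.66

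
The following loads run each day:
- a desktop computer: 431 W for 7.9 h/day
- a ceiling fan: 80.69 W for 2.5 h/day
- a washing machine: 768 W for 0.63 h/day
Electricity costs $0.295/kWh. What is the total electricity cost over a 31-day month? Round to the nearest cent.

desktop computer: 431 W × 7.9 h × 31 d = 105,552 Wh = 105.6 kWh
ceiling fan: 80.69 W × 2.5 h × 31 d = 6,253 Wh = 6.253 kWh
washing machine: 768 W × 0.63 h × 31 d = 14,999 Wh = 15 kWh
Total energy = 105.6 + 6.253 + 15 = 126.8 kWh
Cost = 126.8 kWh × $0.295 = $37.41

$37.41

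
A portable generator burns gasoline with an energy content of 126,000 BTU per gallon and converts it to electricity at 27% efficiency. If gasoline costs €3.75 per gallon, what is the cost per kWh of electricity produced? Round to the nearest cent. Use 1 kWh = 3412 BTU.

€0.38

Electrical output per gallon = 126,000 BTU × 0.27 / 3412 BTU/kWh = 9.971 kWh
Cost per kWh = €3.75 / 9.971 kWh = €0.376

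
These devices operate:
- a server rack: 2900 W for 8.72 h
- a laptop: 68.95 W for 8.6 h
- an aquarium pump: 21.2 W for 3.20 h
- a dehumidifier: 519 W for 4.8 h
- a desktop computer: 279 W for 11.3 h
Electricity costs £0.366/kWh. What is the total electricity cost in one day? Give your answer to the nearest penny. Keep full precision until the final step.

server rack: 2900 W × 8.72 h = 25,288 Wh = 25.29 kWh
laptop: 68.95 W × 8.6 h = 593 Wh = 0.593 kWh
aquarium pump: 21.2 W × 3.20 h = 68 Wh = 0.06784 kWh
dehumidifier: 519 W × 4.8 h = 2,491 Wh = 2.491 kWh
desktop computer: 279 W × 11.3 h = 3,153 Wh = 3.153 kWh
Total energy = 25.29 + 0.593 + 0.06784 + 2.491 + 3.153 = 31.59 kWh
Cost = 31.59 kWh × £0.366 = £11.56

£11.56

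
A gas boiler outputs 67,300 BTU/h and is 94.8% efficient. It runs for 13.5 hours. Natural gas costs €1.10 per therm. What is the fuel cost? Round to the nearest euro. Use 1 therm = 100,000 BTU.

Heat delivered = 67,300 BTU/h × 13.5 h = 908,550 BTU
Gas input = 908,550 / 0.948 = 958,386 BTU
= 958,386 / 100,000 = 9.584 therm
Cost = 9.584 × €1.10/therm = €10.54 ≈ €11

€11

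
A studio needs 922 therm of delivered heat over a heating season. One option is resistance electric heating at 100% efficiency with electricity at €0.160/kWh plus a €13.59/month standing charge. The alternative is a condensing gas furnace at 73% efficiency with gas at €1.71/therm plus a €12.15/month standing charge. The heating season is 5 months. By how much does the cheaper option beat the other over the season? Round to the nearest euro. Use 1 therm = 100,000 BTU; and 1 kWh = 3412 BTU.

Heat load = 922 therm × 100,000 = 92,200,000 BTU
Gas: input = 92,200,000 / 0.73 = 126,301,370 BTU = 1,263 therm → 1,263 × €1.71 = €2,159.75; + 5 × €12.15 standing = €2,220.50
Electric: 92,200,000 BTU / 3412 = 27,020 kWh → × €0.160 = €4,323.56; + 5 × €13.59 standing = €4,391.51
Difference = |€2,220.50 − €4,391.51| = €2,171.01 ≈ €2171

€2171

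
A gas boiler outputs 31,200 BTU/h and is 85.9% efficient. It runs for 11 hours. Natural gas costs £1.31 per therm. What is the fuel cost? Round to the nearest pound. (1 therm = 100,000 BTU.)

£5

Heat delivered = 31,200 BTU/h × 11 h = 343,200 BTU
Gas input = 343,200 / 0.859 = 399,534 BTU
= 399,534 / 100,000 = 3.995 therm
Cost = 3.995 × £1.31/therm = £5.23 ≈ £5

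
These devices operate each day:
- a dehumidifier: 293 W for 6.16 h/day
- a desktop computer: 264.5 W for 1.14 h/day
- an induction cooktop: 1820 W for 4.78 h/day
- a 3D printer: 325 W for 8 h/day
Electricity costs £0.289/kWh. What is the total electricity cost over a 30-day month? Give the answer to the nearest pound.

dehumidifier: 293 W × 6.16 h × 30 d = 54,146 Wh = 54.15 kWh
desktop computer: 264.5 W × 1.14 h × 30 d = 9,046 Wh = 9.046 kWh
induction cooktop: 1820 W × 4.78 h × 30 d = 260,988 Wh = 261 kWh
3D printer: 325 W × 8 h × 30 d = 78,000 Wh = 78 kWh
Total energy = 54.15 + 9.046 + 261 + 78 = 402.2 kWh
Cost = 402.2 kWh × £0.289 = £116.23 ≈ £116

£116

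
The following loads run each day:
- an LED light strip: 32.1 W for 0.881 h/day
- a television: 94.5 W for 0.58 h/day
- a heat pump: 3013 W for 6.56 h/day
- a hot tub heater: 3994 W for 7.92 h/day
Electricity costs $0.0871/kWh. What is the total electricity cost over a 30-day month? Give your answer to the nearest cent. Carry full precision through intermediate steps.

LED light strip: 32.1 W × 0.881 h × 30 d = 848 Wh = 0.8484 kWh
television: 94.5 W × 0.58 h × 30 d = 1,644 Wh = 1.644 kWh
heat pump: 3013 W × 6.56 h × 30 d = 592,958 Wh = 593 kWh
hot tub heater: 3994 W × 7.92 h × 30 d = 948,974 Wh = 949 kWh
Total energy = 0.8484 + 1.644 + 593 + 949 = 1,544 kWh
Cost = 1,544 kWh × $0.0871 = $134.52

$134.52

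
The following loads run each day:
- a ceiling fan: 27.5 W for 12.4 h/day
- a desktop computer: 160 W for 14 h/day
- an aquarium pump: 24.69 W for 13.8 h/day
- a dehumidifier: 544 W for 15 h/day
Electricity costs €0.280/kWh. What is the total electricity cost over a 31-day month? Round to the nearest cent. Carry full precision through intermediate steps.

ceiling fan: 27.5 W × 12.4 h × 31 d = 10,571 Wh = 10.57 kWh
desktop computer: 160 W × 14 h × 31 d = 69,440 Wh = 69.44 kWh
aquarium pump: 24.69 W × 13.8 h × 31 d = 10,562 Wh = 10.56 kWh
dehumidifier: 544 W × 15 h × 31 d = 252,960 Wh = 253 kWh
Total energy = 10.57 + 69.44 + 10.56 + 253 = 343.5 kWh
Cost = 343.5 kWh × €0.280 = €96.19

€96.19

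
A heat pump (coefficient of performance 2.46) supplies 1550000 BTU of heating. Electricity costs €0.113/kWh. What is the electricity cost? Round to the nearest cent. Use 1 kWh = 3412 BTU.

Heat delivered = 1,550,000 BTU / 3412 = 454.3 kWh
Electrical input = 454.3 kWh / 2.46 = 184.7 kWh
Cost = 184.7 × €0.113/kWh = €20.87

€20.87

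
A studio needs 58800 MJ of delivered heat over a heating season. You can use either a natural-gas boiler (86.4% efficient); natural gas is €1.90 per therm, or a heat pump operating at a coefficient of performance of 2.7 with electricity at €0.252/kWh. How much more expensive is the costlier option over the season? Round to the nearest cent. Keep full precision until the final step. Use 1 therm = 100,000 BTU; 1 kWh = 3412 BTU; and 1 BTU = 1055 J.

Heat load = 58800 MJ = 58,800,000,000 J / 1055 = 55,734,597 BTU
Gas: input = 55,734,597 / 0.864 = 64,507,636 BTU = 645.1 therm → 645.1 × €1.90 = €1,225.65
Heat pump: 55,734,597 BTU / 3412 = 16,330 kWh heat; / 2.7 = 6,050 kWh in → × €0.252 = €1,524.59
Difference = |€1,225.65 − €1,524.59| = €298.94

€298.94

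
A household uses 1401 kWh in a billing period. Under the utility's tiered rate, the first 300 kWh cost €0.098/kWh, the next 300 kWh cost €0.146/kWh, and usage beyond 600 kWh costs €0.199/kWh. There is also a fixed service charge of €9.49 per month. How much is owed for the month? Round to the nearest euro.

First 300 kWh × €0.098 = €29.40
Next 300 kWh × €0.146 = €43.80
Remaining 801 kWh × €0.199 = €159.40
Energy charge = €232.60; + service €9.49 = €242.09 ≈ €242

€242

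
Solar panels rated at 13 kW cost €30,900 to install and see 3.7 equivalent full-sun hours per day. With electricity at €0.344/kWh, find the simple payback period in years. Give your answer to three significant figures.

Daily generation = 13 kW × 3.7 h = 48.1 kWh
Annual generation = 48.1 × 365 = 17556 kWh
Annual savings = 17556 × €0.344 = €6,039.44
Payback = €30,900 / €6,039.44 = 5.12 years

5.12 years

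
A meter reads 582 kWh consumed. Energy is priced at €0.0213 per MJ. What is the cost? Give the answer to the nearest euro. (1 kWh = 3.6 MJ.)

582 kWh × (3.6 MJ/kWh) = 2,095 MJ
Cost = 2,095 MJ × €0.0213/MJ = €44.63 ≈ €45

€45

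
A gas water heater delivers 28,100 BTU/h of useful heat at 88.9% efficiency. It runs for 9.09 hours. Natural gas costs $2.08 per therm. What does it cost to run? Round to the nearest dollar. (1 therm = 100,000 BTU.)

$6

Heat delivered = 28,100 BTU/h × 9.09 h = 255,429 BTU
Gas input = 255,429 / 0.889 = 287,322 BTU
= 287,322 / 100,000 = 2.873 therm
Cost = 2.873 × $2.08/therm = $5.98 ≈ $6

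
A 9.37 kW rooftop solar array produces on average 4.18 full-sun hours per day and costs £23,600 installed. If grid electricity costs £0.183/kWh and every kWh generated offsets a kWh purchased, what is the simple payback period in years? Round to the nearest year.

9 years

Daily generation = 9.37 kW × 4.18 h = 39.17 kWh
Annual generation = 39.17 × 365 = 14296 kWh
Annual savings = 14296 × £0.183 = £2,616.13
Payback = £23,600 / £2,616.13 = 9.02 years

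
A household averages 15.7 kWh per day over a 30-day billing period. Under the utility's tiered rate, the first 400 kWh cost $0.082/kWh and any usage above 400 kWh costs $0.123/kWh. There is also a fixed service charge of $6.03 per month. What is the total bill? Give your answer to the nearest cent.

$47.56

Usage = 15.7 kWh/day × 30 days = 471 kWh
First 400 kWh × $0.082 = $32.80
Remaining 71 kWh × $0.123 = $8.73
Energy charge = $41.53; + service $6.03 = $47.56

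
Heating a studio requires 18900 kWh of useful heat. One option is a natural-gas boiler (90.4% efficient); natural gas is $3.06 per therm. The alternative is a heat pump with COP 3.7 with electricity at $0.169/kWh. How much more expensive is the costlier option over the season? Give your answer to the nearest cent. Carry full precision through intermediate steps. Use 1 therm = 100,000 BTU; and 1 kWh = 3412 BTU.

$1319.58

Heat load = 18900 kWh × 3412 = 64,486,800 BTU
Gas: input = 64,486,800 / 0.904 = 71,334,956 BTU = 713.3 therm → 713.3 × $3.06 = $2,182.85
Heat pump: 64,486,800 BTU / 3412 = 18,900 kWh heat; / 3.7 = 5,108 kWh in → × $0.169 = $863.27
Difference = |$2,182.85 − $863.27| = $1,319.58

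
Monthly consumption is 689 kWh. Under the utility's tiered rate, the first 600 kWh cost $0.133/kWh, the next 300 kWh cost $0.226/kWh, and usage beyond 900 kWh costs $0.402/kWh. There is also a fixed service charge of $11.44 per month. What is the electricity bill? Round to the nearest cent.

$111.35

First 600 kWh × $0.133 = $79.80
Next 89 kWh × $0.226 = $20.11
Remaining tier: 0 kWh (not reached)
Energy charge = $99.91; + service $11.44 = $111.35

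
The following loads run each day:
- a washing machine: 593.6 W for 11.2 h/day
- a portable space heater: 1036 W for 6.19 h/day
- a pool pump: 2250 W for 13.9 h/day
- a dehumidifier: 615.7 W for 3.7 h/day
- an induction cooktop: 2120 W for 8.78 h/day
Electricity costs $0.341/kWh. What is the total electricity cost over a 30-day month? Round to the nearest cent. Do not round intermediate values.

washing machine: 593.6 W × 11.2 h × 30 d = 199,450 Wh = 199.4 kWh
portable space heater: 1036 W × 6.19 h × 30 d = 192,385 Wh = 192.4 kWh
pool pump: 2250 W × 13.9 h × 30 d = 938,250 Wh = 938.2 kWh
dehumidifier: 615.7 W × 3.7 h × 30 d = 68,343 Wh = 68.34 kWh
induction cooktop: 2120 W × 8.78 h × 30 d = 558,408 Wh = 558.4 kWh
Total energy = 199.4 + 192.4 + 938.2 + 68.34 + 558.4 = 1,957 kWh
Cost = 1,957 kWh × $0.341 = $667.28

$667.28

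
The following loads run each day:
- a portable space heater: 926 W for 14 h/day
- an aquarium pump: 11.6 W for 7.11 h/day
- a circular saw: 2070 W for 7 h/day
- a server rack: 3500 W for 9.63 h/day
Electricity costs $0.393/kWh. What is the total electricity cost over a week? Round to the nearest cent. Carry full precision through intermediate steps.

portable space heater: 926 W × 14 h × 7 d = 90,748 Wh = 90.75 kWh
aquarium pump: 11.6 W × 7.11 h × 7 d = 577 Wh = 0.5773 kWh
circular saw: 2070 W × 7 h × 7 d = 101,430 Wh = 101.4 kWh
server rack: 3500 W × 9.63 h × 7 d = 235,935 Wh = 235.9 kWh
Total energy = 90.75 + 0.5773 + 101.4 + 235.9 = 428.7 kWh
Cost = 428.7 kWh × $0.393 = $168.48

$168.48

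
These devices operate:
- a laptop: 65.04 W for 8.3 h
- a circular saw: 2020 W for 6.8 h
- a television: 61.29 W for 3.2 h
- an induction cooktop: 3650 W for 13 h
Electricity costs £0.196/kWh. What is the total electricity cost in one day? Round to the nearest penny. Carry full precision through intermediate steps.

laptop: 65.04 W × 8.3 h = 540 Wh = 0.5398 kWh
circular saw: 2020 W × 6.8 h = 13,736 Wh = 13.74 kWh
television: 61.29 W × 3.2 h = 196 Wh = 0.1961 kWh
induction cooktop: 3650 W × 13 h = 47,450 Wh = 47.45 kWh
Total energy = 0.5398 + 13.74 + 0.1961 + 47.45 = 61.92 kWh
Cost = 61.92 kWh × £0.196 = £12.14

£12.14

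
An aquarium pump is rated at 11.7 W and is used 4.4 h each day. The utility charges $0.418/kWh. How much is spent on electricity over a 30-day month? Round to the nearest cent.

$0.65

Energy = 11.7 W × 4.4 h/day × 30 days = 1,544 Wh = 1.544 kWh
Cost = 1.544 kWh × $0.418/kWh = $0.65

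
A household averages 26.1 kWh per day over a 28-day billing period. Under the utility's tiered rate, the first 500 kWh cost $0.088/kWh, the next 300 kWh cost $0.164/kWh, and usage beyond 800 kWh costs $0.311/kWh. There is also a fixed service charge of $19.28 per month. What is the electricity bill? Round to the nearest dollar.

$101

Usage = 26.1 kWh/day × 28 days = 730.8 kWh
First 500 kWh × $0.088 = $44.00
Next 230.8 kWh × $0.164 = $37.85
Remaining tier: 0 kWh (not reached)
Energy charge = $81.85; + service $19.28 = $101.13 ≈ $101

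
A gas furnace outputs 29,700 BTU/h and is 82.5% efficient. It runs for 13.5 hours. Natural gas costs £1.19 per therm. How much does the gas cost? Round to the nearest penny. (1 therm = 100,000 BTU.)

Heat delivered = 29,700 BTU/h × 13.5 h = 400,950 BTU
Gas input = 400,950 / 0.825 = 486,000 BTU
= 486,000 / 100,000 = 4.86 therm
Cost = 4.86 × £1.19/therm = £5.78

£5.78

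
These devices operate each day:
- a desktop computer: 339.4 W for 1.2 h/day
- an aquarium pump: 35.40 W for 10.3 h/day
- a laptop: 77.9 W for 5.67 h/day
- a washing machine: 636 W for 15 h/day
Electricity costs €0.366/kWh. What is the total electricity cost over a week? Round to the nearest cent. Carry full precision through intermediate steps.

€27.55

desktop computer: 339.4 W × 1.2 h × 7 d = 2,851 Wh = 2.851 kWh
aquarium pump: 35.40 W × 10.3 h × 7 d = 2,552 Wh = 2.552 kWh
laptop: 77.9 W × 5.67 h × 7 d = 3,092 Wh = 3.092 kWh
washing machine: 636 W × 15 h × 7 d = 66,780 Wh = 66.78 kWh
Total energy = 2.851 + 2.552 + 3.092 + 66.78 = 75.28 kWh
Cost = 75.28 kWh × €0.366 = €27.55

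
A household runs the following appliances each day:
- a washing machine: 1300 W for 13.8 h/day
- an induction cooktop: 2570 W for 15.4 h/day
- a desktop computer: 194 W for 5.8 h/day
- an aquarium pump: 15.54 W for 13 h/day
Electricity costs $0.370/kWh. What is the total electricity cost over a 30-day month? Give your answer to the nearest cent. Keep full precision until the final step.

washing machine: 1300 W × 13.8 h × 30 d = 538,200 Wh = 538.2 kWh
induction cooktop: 2570 W × 15.4 h × 30 d = 1,187,340 Wh = 1,187 kWh
desktop computer: 194 W × 5.8 h × 30 d = 33,756 Wh = 33.76 kWh
aquarium pump: 15.54 W × 13 h × 30 d = 6,061 Wh = 6.061 kWh
Total energy = 538.2 + 1,187 + 33.76 + 6.061 = 1,765 kWh
Cost = 1,765 kWh × $0.370 = $653.18

$653.18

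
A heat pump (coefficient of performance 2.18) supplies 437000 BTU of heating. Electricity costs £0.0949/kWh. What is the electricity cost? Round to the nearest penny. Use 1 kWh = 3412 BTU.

Heat delivered = 437,000 BTU / 3412 = 128.1 kWh
Electrical input = 128.1 kWh / 2.18 = 58.75 kWh
Cost = 58.75 × £0.0949/kWh = £5.58

£5.58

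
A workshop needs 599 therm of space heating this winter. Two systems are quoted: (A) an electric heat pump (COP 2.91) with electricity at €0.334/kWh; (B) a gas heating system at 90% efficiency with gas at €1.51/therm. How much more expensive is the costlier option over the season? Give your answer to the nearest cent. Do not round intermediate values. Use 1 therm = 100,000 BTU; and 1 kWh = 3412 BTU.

Heat load = 599 therm × 100,000 = 59,900,000 BTU
Gas: input = 59,900,000 / 0.90 = 66,555,556 BTU = 665.6 therm → 665.6 × €1.51 = €1,004.99
Heat pump: 59,900,000 BTU / 3412 = 17,560 kWh heat; / 2.91 = 6,033 kWh in → × €0.334 = €2,014.98
Difference = |€1,004.99 − €2,014.98| = €1,009.99

€1009.99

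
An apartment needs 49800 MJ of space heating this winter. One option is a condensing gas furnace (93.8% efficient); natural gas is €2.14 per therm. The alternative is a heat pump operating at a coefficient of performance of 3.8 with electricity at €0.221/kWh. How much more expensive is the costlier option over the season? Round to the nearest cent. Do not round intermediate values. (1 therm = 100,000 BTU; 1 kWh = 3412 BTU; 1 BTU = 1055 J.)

Heat load = 49800 MJ = 49,800,000,000 J / 1055 = 47,203,791 BTU
Gas: input = 47,203,791 / 0.938 = 50,323,872 BTU = 503.2 therm → 503.2 × €2.14 = €1,076.93
Heat pump: 47,203,791 BTU / 3412 = 13,830 kWh heat; / 3.8 = 3,641 kWh in → × €0.221 = €804.59
Difference = |€1,076.93 − €804.59| = €272.34

€272.34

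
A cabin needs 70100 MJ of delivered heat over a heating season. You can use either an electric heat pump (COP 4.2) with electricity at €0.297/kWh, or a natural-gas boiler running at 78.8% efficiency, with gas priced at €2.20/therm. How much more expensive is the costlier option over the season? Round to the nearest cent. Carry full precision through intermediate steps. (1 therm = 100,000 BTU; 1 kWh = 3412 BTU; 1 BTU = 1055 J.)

€477.98

Heat load = 70100 MJ = 70,100,000,000 J / 1055 = 66,445,498 BTU
Gas: input = 66,445,498 / 0.788 = 84,321,698 BTU = 843.2 therm → 843.2 × €2.20 = €1,855.08
Heat pump: 66,445,498 BTU / 3412 = 19,470 kWh heat; / 4.2 = 4,637 kWh in → × €0.297 = €1,377.09
Difference = |€1,855.08 − €1,377.09| = €477.98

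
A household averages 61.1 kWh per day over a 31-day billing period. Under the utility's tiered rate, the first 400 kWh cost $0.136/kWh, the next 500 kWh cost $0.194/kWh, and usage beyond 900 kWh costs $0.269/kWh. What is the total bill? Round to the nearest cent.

Usage = 61.1 kWh/day × 31 days = 1894.1 kWh
First 400 kWh × $0.136 = $54.40
Next 500 kWh × $0.194 = $97.00
Remaining 994.1 kWh × $0.269 = $267.41
Total = $418.81

$418.81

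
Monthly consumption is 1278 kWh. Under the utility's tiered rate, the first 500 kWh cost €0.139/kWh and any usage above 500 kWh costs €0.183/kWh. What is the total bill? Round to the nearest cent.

First 500 kWh × €0.139 = €69.50
Remaining 778 kWh × €0.183 = €142.37
Total = €211.87

€211.87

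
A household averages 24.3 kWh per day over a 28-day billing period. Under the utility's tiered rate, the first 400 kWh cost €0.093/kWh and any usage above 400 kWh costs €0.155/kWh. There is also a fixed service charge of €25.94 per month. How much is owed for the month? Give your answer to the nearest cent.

€106.60

Usage = 24.3 kWh/day × 28 days = 680.4 kWh
First 400 kWh × €0.093 = €37.20
Remaining 280.4 kWh × €0.155 = €43.46
Energy charge = €80.66; + service €25.94 = €106.60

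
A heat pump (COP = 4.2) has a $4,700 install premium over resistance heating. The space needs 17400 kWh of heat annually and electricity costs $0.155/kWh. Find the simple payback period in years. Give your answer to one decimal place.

Resistance: 17400 kWh × $0.155 = $2,697.00/yr
Heat pump: 17400 / 4.2 = 4143 kWh in → × $0.155 = $642.14/yr
Annual savings = $2,054.86
Payback = $4,700 / $2,054.86 = 2.29 years

2.3 years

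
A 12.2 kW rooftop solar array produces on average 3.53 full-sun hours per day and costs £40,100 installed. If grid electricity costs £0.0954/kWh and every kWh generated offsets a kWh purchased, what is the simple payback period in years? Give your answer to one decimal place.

Daily generation = 12.2 kW × 3.53 h = 43.07 kWh
Annual generation = 43.07 × 365 = 15719 kWh
Annual savings = 15719 × £0.0954 = £1,499.60
Payback = £40,100 / £1,499.60 = 26.7 years

26.7 years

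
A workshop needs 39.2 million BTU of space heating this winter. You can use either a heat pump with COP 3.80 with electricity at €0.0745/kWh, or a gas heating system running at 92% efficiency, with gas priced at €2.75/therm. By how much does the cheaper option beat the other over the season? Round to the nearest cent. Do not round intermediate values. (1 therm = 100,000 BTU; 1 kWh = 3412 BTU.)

Heat load = 39.2 × 10⁶ BTU = 39,200,000 BTU
Gas: input = 39,200,000 / 0.92 = 42,608,696 BTU = 426.1 therm → 426.1 × €2.75 = €1,171.74
Heat pump: 39,200,000 BTU / 3412 = 11,490 kWh heat; / 3.80 = 3,023 kWh in → × €0.0745 = €225.24
Difference = |€1,171.74 − €225.24| = €946.50

€946.50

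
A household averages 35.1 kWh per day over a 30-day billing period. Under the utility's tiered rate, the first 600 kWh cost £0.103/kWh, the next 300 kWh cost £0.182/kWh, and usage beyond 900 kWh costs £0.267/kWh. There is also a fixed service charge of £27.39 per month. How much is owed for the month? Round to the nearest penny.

£184.64

Usage = 35.1 kWh/day × 30 days = 1053 kWh
First 600 kWh × £0.103 = £61.80
Next 300 kWh × £0.182 = £54.60
Remaining 153 kWh × £0.267 = £40.85
Energy charge = £157.25; + service £27.39 = £184.64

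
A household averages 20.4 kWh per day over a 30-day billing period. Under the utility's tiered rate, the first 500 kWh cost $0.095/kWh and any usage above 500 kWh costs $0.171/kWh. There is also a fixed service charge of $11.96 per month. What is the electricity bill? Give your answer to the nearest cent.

Usage = 20.4 kWh/day × 30 days = 612 kWh
First 500 kWh × $0.095 = $47.50
Remaining 112 kWh × $0.171 = $19.15
Energy charge = $66.65; + service $11.96 = $78.61

$78.61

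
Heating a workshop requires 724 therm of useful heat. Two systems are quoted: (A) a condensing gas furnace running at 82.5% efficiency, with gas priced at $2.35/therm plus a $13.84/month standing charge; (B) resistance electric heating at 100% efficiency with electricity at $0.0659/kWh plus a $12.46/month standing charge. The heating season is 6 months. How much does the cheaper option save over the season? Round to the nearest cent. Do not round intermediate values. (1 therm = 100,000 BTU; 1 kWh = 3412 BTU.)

Heat load = 724 therm × 100,000 = 72,400,000 BTU
Gas: input = 72,400,000 / 0.825 = 87,757,576 BTU = 877.6 therm → 877.6 × $2.35 = $2,062.30; + 6 × $13.84 standing = $2,145.34
Electric: 72,400,000 BTU / 3412 = 21,220 kWh → × $0.0659 = $1,398.35; + 6 × $12.46 standing = $1,473.11
Difference = |$2,145.34 − $1,473.11| = $672.24

$672.24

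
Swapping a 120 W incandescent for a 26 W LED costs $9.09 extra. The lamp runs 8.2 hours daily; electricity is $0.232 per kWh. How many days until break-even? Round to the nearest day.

Power saved = 120 − 26 = 94 W
Daily energy saved = 94 W × 8.2 h = 770.8 Wh = 0.7708 kWh
Daily savings = 0.7708 × $0.232 = $0.1788
Payback = $9.09 / $0.1788 per day = 50.83 days

51 days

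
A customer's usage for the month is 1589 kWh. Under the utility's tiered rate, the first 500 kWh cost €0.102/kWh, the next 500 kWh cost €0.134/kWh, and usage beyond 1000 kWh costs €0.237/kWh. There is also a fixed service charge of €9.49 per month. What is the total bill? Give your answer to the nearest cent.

€267.08

First 500 kWh × €0.102 = €51.00
Next 500 kWh × €0.134 = €67.00
Remaining 589 kWh × €0.237 = €139.59
Energy charge = €257.59; + service €9.49 = €267.08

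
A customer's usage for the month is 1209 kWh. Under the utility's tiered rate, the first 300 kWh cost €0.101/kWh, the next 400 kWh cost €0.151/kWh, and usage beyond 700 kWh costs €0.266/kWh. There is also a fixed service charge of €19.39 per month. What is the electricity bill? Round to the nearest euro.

First 300 kWh × €0.101 = €30.30
Next 400 kWh × €0.151 = €60.40
Remaining 509 kWh × €0.266 = €135.39
Energy charge = €226.09; + service €19.39 = €245.48 ≈ €245

€245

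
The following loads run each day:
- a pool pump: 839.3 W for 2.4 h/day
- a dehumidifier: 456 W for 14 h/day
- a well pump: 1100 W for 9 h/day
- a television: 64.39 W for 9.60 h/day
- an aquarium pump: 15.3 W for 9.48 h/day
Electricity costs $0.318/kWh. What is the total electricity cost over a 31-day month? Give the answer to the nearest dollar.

pool pump: 839.3 W × 2.4 h × 31 d = 62,444 Wh = 62.44 kWh
dehumidifier: 456 W × 14 h × 31 d = 197,904 Wh = 197.9 kWh
well pump: 1100 W × 9 h × 31 d = 306,900 Wh = 306.9 kWh
television: 64.39 W × 9.60 h × 31 d = 19,162 Wh = 19.16 kWh
aquarium pump: 15.3 W × 9.48 h × 31 d = 4,496 Wh = 4.496 kWh
Total energy = 62.44 + 197.9 + 306.9 + 19.16 + 4.496 = 590.9 kWh
Cost = 590.9 kWh × $0.318 = $187.91 ≈ $188

$188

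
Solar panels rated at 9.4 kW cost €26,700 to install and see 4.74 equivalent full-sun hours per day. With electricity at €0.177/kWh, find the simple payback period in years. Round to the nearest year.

9 years

Daily generation = 9.4 kW × 4.74 h = 44.56 kWh
Annual generation = 44.56 × 365 = 16263 kWh
Annual savings = 16263 × €0.177 = €2,878.54
Payback = €26,700 / €2,878.54 = 9.28 years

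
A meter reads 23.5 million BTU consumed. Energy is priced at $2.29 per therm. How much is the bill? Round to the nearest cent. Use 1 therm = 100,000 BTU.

$538.15

23.5 million BTU × (10 therm/million BTU) = 235 therm
Cost = 235 therm × $2.29/therm = $538.15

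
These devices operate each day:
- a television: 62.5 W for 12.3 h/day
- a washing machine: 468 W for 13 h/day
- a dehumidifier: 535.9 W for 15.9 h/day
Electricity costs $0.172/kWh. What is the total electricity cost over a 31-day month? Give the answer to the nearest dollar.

television: 62.5 W × 12.3 h × 31 d = 23,831 Wh = 23.83 kWh
washing machine: 468 W × 13 h × 31 d = 188,604 Wh = 188.6 kWh
dehumidifier: 535.9 W × 15.9 h × 31 d = 264,145 Wh = 264.1 kWh
Total energy = 23.83 + 188.6 + 264.1 = 476.6 kWh
Cost = 476.6 kWh × $0.172 = $81.97 ≈ $82

$82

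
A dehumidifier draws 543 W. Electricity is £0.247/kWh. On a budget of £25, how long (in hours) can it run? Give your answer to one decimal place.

Energy budget = £25 / £0.247 per kWh = 101.2 kWh = 101,215 Wh
Runtime = 101,215 Wh / 543 W = 186.4 h

186.4 h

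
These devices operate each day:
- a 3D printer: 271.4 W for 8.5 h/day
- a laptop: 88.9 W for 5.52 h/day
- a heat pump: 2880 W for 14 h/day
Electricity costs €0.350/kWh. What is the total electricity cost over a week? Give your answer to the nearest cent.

3D printer: 271.4 W × 8.5 h × 7 d = 16,148 Wh = 16.15 kWh
laptop: 88.9 W × 5.52 h × 7 d = 3,435 Wh = 3.435 kWh
heat pump: 2880 W × 14 h × 7 d = 282,240 Wh = 282.2 kWh
Total energy = 16.15 + 3.435 + 282.2 = 301.8 kWh
Cost = 301.8 kWh × €0.350 = €105.64

€105.64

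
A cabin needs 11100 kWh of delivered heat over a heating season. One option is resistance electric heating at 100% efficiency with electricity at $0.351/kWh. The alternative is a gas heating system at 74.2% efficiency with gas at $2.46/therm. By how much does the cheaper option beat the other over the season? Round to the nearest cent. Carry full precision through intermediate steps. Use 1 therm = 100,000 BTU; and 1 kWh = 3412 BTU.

$2640.47

Heat load = 11100 kWh × 3412 = 37,873,200 BTU
Gas: input = 37,873,200 / 0.742 = 51,042,049 BTU = 510.4 therm → 510.4 × $2.46 = $1,255.63
Electric: 37,873,200 BTU / 3412 = 11,100 kWh → × $0.351 = $3,896.10
Difference = |$1,255.63 − $3,896.10| = $2,640.47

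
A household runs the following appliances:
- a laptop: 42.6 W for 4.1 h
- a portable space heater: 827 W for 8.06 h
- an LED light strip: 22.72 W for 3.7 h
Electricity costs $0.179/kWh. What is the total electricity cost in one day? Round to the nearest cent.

$1.24

laptop: 42.6 W × 4.1 h = 175 Wh = 0.1747 kWh
portable space heater: 827 W × 8.06 h = 6,666 Wh = 6.666 kWh
LED light strip: 22.72 W × 3.7 h = 84 Wh = 0.08406 kWh
Total energy = 0.1747 + 6.666 + 0.08406 = 6.924 kWh
Cost = 6.924 kWh × $0.179 = $1.24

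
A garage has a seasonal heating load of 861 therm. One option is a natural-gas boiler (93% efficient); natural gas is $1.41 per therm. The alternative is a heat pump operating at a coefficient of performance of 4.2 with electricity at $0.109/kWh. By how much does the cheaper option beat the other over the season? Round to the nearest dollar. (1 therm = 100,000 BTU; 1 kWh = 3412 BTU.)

Heat load = 861 therm × 100,000 = 86,100,000 BTU
Gas: input = 86,100,000 / 0.93 = 92,580,645 BTU = 925.8 therm → 925.8 × $1.41 = $1,305.39
Heat pump: 86,100,000 BTU / 3412 = 25,230 kWh heat; / 4.2 = 6,008 kWh in → × $0.109 = $654.89
Difference = |$1,305.39 − $654.89| = $650.49 ≈ $650

$650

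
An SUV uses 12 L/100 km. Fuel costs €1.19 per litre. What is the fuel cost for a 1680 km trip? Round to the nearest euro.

Fuel = 12 L/100 km × 1680 km / 100 = 201.6 L
Cost = 201.6 L × €1.19/L = €239.90 ≈ €240

€240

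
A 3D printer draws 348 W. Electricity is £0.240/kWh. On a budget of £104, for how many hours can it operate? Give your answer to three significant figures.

1250 h

Energy budget = £104 / £0.240 per kWh = 433.3 kWh = 433,333 Wh
Runtime = 433,333 Wh / 348 W = 1,245 h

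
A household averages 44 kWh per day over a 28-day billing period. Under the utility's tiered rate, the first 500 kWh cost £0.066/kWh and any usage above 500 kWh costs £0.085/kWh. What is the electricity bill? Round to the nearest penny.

£95.22

Usage = 44 kWh/day × 28 days = 1232 kWh
First 500 kWh × £0.066 = £33.00
Remaining 732 kWh × £0.085 = £62.22
Total = £95.22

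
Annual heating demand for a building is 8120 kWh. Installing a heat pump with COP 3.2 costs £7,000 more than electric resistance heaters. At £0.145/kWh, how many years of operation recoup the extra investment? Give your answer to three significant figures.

8.65 years

Resistance: 8120 kWh × £0.145 = £1,177.40/yr
Heat pump: 8120 / 3.2 = 2538 kWh in → × £0.145 = £367.94/yr
Annual savings = £809.46
Payback = £7,000 / £809.46 = 8.65 years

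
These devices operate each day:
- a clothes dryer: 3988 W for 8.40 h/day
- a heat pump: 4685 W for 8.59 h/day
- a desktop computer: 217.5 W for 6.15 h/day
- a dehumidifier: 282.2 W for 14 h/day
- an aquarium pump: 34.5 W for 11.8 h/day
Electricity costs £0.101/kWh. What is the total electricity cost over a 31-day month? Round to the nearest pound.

clothes dryer: 3988 W × 8.40 h × 31 d = 1,038,475 Wh = 1,038 kWh
heat pump: 4685 W × 8.59 h × 31 d = 1,247,569 Wh = 1,248 kWh
desktop computer: 217.5 W × 6.15 h × 31 d = 41,466 Wh = 41.47 kWh
dehumidifier: 282.2 W × 14 h × 31 d = 122,475 Wh = 122.5 kWh
aquarium pump: 34.5 W × 11.8 h × 31 d = 12,620 Wh = 12.62 kWh
Total energy = 1,038 + 1,248 + 41.47 + 122.5 + 12.62 = 2,463 kWh
Cost = 2,463 kWh × £0.101 = £248.72 ≈ £249

£249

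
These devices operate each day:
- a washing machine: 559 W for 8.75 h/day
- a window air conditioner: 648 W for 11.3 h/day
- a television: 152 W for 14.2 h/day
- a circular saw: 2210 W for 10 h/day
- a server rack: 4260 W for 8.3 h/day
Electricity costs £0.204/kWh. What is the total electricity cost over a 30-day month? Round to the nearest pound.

washing machine: 559 W × 8.75 h × 30 d = 146,738 Wh = 146.7 kWh
window air conditioner: 648 W × 11.3 h × 30 d = 219,672 Wh = 219.7 kWh
television: 152 W × 14.2 h × 30 d = 64,752 Wh = 64.75 kWh
circular saw: 2210 W × 10 h × 30 d = 663,000 Wh = 663 kWh
server rack: 4260 W × 8.3 h × 30 d = 1,060,740 Wh = 1,061 kWh
Total energy = 146.7 + 219.7 + 64.75 + 663 + 1,061 = 2,155 kWh
Cost = 2,155 kWh × £0.204 = £439.60 ≈ £440

£440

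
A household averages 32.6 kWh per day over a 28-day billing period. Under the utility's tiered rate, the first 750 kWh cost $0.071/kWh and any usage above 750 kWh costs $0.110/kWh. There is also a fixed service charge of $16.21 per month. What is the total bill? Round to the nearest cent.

Usage = 32.6 kWh/day × 28 days = 912.8 kWh
First 750 kWh × $0.071 = $53.25
Remaining 162.8 kWh × $0.110 = $17.91
Energy charge = $71.16; + service $16.21 = $87.37

$87.37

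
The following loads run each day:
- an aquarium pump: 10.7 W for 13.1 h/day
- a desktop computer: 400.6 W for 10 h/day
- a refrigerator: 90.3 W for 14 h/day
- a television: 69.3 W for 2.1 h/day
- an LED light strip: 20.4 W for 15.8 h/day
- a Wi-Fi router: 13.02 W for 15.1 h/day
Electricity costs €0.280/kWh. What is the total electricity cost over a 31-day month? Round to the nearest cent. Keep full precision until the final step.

€52.73

aquarium pump: 10.7 W × 13.1 h × 31 d = 4,345 Wh = 4.345 kWh
desktop computer: 400.6 W × 10 h × 31 d = 124,186 Wh = 124.2 kWh
refrigerator: 90.3 W × 14 h × 31 d = 39,190 Wh = 39.19 kWh
television: 69.3 W × 2.1 h × 31 d = 4,511 Wh = 4.511 kWh
LED light strip: 20.4 W × 15.8 h × 31 d = 9,992 Wh = 9.992 kWh
Wi-Fi router: 13.02 W × 15.1 h × 31 d = 6,095 Wh = 6.095 kWh
Total energy = 4.345 + 124.2 + 39.19 + 4.511 + 9.992 + 6.095 = 188.3 kWh
Cost = 188.3 kWh × €0.280 = €52.73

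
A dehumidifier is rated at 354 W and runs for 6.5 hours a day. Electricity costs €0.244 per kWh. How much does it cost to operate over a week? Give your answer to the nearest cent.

Energy = 354 W × 6.5 h/day × 7 days = 16,107 Wh = 16.11 kWh
Cost = 16.11 kWh × €0.244/kWh = €3.93

€3.93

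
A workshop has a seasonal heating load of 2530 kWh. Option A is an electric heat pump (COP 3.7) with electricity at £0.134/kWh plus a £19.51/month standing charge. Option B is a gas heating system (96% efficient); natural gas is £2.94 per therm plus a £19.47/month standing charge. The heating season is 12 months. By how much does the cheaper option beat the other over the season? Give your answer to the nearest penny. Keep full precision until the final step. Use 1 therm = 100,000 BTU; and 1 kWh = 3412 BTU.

£172.26

Heat load = 2530 kWh × 3412 = 8,632,360 BTU
Gas: input = 8,632,360 / 0.96 = 8,992,042 BTU = 89.92 therm → 89.92 × £2.94 = £264.37; + 12 × £19.47 standing = £498.01
Heat pump: 8,632,360 BTU / 3412 = 2,530 kWh heat; / 3.7 = 683.8 kWh in → × £0.134 = £91.63; + 12 × £19.51 standing = £325.75
Difference = |£498.01 − £325.75| = £172.26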